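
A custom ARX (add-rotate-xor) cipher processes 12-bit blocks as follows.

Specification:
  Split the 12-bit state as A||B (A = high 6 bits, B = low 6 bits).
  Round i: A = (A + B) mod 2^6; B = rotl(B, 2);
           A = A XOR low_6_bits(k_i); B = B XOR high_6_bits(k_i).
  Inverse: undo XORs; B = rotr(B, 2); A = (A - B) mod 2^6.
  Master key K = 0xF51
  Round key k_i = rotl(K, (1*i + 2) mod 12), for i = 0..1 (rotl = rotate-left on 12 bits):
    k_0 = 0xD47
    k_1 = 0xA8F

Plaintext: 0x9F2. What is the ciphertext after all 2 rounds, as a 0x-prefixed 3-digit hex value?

s_0 = plaintext = 0x9F2
s_1 = Round(s_0, k_0) = 0x7BE
s_2 = Round(s_1, k_1) = 0x4D1

0x4D1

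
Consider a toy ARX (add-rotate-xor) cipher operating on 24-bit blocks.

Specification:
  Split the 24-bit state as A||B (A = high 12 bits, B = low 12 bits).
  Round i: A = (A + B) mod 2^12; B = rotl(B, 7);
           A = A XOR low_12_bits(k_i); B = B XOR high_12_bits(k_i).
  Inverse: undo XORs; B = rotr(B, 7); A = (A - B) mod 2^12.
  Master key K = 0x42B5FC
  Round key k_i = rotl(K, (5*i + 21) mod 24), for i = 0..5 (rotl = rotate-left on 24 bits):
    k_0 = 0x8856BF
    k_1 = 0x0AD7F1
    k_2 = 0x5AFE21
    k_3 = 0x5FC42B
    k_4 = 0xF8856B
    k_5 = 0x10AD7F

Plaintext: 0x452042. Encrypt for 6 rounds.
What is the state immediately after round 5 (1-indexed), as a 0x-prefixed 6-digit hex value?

0x70C576

s_0 = plaintext = 0x452042
s_1 = Round(s_0, k_0) = 0x22B987
s_2 = Round(s_1, k_1) = 0xC43361
s_3 = Round(s_2, k_2) = 0x185534
s_4 = Round(s_3, k_3) = 0x292FD5
s_5 = Round(s_4, k_4) = 0x70C576
s_6 = Round(s_5, k_5) = 0x1FDA21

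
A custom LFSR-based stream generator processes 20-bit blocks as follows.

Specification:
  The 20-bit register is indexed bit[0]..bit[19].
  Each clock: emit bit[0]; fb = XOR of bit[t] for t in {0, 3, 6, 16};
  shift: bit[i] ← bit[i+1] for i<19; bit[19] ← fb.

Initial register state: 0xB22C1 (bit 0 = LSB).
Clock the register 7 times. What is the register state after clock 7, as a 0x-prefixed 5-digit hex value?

reg_0 = 0xB22C1
clock 1: out=1, reg = 0xD9160
clock 2: out=0, reg = 0x6C8B0
clock 3: out=0, reg = 0x36458
clock 4: out=0, reg = 0x9B22C
clock 5: out=0, reg = 0x4D916
clock 6: out=0, reg = 0x26C8B
clock 7: out=1, reg = 0x13645

0x13645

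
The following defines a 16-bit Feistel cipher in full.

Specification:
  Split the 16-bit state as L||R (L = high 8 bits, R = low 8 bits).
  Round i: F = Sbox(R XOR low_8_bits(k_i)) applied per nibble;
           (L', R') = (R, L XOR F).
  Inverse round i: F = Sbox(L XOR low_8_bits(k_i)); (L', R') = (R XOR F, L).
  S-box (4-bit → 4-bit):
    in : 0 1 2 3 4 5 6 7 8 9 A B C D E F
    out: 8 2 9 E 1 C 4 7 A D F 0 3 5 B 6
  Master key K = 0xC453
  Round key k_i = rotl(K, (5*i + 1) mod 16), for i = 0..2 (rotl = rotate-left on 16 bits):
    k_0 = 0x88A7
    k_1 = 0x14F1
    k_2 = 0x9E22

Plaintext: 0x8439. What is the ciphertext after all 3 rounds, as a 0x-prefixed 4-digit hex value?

s_0 = plaintext = 0x8439
s_1 = Round(s_0, k_0) = 0x395F
s_2 = Round(s_1, k_1) = 0x5FC2
s_3 = Round(s_2, k_2) = 0xC2E7

0xC2E7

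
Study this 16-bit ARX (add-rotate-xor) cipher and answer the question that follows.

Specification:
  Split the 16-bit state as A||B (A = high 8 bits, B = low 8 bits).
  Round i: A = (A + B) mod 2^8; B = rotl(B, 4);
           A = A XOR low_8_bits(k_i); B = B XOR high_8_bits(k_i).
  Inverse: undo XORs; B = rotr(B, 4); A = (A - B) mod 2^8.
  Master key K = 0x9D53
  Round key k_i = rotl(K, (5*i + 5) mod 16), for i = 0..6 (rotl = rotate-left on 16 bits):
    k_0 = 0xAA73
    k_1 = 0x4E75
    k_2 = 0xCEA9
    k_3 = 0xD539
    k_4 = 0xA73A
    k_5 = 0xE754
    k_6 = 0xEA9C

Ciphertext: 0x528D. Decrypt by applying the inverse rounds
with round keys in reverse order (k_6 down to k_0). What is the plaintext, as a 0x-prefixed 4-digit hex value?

0x6036

s_0 = ciphertext = 0x528D
s_1 = InvRound(s_0, k_6) = 0x5876
s_2 = InvRound(s_1, k_5) = 0xF319
s_3 = InvRound(s_2, k_4) = 0xDEEB
s_4 = InvRound(s_3, k_3) = 0x04E3
s_5 = InvRound(s_4, k_2) = 0xDBD2
s_6 = InvRound(s_5, k_1) = 0xE5C9
s_7 = InvRound(s_6, k_0) = 0x6036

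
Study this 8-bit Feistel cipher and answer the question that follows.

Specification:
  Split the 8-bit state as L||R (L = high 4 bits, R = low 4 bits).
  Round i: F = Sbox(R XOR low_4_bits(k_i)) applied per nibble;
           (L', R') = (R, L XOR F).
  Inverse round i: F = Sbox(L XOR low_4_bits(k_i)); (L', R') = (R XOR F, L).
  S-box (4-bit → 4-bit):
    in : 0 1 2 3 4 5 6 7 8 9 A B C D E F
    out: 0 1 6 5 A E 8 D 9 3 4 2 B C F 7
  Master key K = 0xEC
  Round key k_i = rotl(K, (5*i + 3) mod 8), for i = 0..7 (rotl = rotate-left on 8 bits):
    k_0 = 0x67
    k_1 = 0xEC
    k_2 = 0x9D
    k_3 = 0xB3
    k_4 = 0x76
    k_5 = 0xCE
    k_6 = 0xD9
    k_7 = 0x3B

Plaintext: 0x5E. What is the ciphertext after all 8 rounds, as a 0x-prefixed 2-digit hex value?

0xCC

s_0 = plaintext = 0x5E
s_1 = Round(s_0, k_0) = 0xE6
s_2 = Round(s_1, k_1) = 0x6A
s_3 = Round(s_2, k_2) = 0xAB
s_4 = Round(s_3, k_3) = 0xB3
s_5 = Round(s_4, k_4) = 0x35
s_6 = Round(s_5, k_5) = 0x51
s_7 = Round(s_6, k_6) = 0x1C
s_8 = Round(s_7, k_7) = 0xCC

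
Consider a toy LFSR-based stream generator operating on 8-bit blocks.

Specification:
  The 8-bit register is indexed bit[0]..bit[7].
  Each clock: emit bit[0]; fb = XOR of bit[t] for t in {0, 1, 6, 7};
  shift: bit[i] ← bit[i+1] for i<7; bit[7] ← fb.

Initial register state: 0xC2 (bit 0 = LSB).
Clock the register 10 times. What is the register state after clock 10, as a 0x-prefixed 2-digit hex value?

reg_0 = 0xC2
clock 1: out=0, reg = 0xE1
clock 2: out=1, reg = 0xF0
clock 3: out=0, reg = 0x78
clock 4: out=0, reg = 0xBC
clock 5: out=0, reg = 0xDE
clock 6: out=0, reg = 0xEF
clock 7: out=1, reg = 0x77
clock 8: out=1, reg = 0xBB
clock 9: out=1, reg = 0xDD
clock 10: out=1, reg = 0xEE

0xEE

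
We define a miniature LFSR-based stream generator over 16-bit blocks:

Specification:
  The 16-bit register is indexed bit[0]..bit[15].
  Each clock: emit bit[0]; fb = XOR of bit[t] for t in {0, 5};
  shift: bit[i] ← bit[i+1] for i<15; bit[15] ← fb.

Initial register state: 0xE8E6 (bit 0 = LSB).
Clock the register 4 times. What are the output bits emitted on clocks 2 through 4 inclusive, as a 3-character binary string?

reg_0 = 0xE8E6
clock 1: out=0, reg = 0xF473
clock 2: out=1, reg = 0x7A39
clock 3: out=1, reg = 0x3D1C
clock 4: out=0, reg = 0x1E8E

110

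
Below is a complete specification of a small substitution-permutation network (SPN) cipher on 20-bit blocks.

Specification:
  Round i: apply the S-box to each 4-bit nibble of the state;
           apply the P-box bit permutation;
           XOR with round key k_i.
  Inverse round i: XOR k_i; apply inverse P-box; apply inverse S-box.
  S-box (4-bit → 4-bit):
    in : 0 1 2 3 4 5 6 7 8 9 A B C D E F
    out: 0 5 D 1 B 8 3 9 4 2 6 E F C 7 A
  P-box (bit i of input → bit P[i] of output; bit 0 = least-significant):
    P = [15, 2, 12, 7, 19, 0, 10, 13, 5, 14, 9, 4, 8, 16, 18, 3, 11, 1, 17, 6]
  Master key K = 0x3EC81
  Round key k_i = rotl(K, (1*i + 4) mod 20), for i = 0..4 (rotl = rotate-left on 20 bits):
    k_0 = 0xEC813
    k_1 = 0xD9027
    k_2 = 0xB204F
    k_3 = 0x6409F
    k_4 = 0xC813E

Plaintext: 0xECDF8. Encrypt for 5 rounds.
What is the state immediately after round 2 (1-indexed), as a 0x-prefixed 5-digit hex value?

0xC800D

s_0 = plaintext = 0xECDF8
s_1 = Round(s_0, k_0) = 0x9F308
s_2 = Round(s_1, k_1) = 0xC800D
s_3 = Round(s_2, k_2) = 0xD388D
s_4 = Round(s_3, k_3) = 0x4575F
s_5 = Round(s_4, k_4) = 0xCA9C0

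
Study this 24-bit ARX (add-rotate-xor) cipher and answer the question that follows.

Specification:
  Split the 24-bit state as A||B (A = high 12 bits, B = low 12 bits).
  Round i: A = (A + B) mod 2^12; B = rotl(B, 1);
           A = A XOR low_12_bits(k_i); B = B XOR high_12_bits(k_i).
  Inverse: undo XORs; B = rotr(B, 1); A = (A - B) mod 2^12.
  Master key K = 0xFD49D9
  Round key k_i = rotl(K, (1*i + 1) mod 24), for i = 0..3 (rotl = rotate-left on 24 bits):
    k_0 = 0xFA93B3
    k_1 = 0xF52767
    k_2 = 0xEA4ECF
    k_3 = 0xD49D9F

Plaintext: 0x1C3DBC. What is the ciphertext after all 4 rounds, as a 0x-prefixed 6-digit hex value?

0xBFDBC9

s_0 = plaintext = 0x1C3DBC
s_1 = Round(s_0, k_0) = 0xCCC4D0
s_2 = Round(s_1, k_1) = 0x6FB6F2
s_3 = Round(s_2, k_2) = 0x322340
s_4 = Round(s_3, k_3) = 0xBFDBC9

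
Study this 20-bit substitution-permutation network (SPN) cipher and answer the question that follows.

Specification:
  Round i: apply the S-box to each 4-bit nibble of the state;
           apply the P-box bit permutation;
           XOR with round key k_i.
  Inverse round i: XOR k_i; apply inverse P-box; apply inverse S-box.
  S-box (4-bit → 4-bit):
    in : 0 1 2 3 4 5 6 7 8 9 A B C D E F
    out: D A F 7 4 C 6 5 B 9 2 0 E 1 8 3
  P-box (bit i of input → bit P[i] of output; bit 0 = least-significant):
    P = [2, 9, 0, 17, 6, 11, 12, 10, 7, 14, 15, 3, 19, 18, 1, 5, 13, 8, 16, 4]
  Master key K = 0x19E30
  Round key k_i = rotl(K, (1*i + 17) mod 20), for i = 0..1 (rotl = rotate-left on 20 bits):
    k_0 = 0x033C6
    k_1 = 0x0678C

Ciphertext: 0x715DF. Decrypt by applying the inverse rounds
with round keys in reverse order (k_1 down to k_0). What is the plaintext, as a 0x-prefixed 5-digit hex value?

0x1586B

s_0 = ciphertext = 0x715DF
s_1 = InvRound(s_0, k_1) = 0x06A7C
s_2 = InvRound(s_1, k_0) = 0x1586B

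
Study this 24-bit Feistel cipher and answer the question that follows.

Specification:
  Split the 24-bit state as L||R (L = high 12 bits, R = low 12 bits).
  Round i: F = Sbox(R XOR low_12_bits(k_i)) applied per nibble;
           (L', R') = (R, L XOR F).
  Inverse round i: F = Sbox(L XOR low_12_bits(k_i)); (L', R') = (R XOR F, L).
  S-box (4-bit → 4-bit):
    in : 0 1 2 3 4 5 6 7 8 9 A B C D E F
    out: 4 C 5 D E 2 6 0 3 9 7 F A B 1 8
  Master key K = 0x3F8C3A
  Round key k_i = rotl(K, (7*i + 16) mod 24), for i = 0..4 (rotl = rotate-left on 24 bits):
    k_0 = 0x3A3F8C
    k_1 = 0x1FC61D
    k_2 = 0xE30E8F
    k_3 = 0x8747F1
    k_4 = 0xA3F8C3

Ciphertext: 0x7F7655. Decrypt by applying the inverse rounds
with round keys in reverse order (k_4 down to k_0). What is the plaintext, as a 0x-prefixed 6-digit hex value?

s_0 = ciphertext = 0x7F7655
s_1 = InvRound(s_0, k_4) = 0xE8B7F7
s_2 = InvRound(s_1, k_3) = 0xEF0E8B
s_3 = InvRound(s_2, k_2) = 0xA83EF0
s_4 = InvRound(s_3, k_1) = 0x461A83
s_5 = InvRound(s_4, k_0) = 0x598461

0x598461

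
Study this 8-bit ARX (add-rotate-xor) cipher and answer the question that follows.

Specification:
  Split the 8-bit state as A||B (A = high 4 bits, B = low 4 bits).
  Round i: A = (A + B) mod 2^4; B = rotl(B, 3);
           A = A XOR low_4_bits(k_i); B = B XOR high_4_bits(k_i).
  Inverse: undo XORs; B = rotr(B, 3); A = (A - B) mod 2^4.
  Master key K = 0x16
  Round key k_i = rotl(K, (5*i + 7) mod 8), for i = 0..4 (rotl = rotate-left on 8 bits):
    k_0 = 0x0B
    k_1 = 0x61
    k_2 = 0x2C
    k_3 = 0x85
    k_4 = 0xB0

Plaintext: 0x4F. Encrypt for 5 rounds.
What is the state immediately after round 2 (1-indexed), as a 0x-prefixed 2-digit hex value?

s_0 = plaintext = 0x4F
s_1 = Round(s_0, k_0) = 0x8F
s_2 = Round(s_1, k_1) = 0x69
s_3 = Round(s_2, k_2) = 0x3E
s_4 = Round(s_3, k_3) = 0x4F
s_5 = Round(s_4, k_4) = 0x34

0x69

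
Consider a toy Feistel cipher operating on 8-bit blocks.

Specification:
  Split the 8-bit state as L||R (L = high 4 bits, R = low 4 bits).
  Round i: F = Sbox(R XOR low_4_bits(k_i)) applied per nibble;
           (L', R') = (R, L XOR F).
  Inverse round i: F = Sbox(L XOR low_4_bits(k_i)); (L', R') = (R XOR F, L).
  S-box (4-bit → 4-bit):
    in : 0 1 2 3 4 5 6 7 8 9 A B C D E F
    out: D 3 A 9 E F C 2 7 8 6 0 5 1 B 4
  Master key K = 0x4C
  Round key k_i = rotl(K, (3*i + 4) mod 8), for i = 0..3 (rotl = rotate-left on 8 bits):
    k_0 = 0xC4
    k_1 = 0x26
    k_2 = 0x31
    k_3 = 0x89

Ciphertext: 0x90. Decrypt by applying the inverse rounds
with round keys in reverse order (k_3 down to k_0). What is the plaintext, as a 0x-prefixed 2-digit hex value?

s_0 = ciphertext = 0x90
s_1 = InvRound(s_0, k_3) = 0xD9
s_2 = InvRound(s_1, k_2) = 0xCD
s_3 = InvRound(s_2, k_1) = 0xBC
s_4 = InvRound(s_3, k_0) = 0x8B

0x8B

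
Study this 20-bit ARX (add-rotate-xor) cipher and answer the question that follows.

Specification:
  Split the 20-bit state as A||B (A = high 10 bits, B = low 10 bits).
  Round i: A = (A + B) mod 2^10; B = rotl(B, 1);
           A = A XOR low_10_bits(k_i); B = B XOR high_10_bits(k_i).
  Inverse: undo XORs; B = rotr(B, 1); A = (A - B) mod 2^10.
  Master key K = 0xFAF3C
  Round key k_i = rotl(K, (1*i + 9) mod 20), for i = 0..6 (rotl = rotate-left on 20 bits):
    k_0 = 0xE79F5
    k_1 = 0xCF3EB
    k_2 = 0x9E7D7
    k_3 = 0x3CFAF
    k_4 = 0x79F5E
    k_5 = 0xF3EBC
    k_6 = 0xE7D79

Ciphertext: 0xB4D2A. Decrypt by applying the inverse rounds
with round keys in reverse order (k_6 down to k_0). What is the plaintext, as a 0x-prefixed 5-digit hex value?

s_0 = ciphertext = 0xB4D2A
s_1 = InvRound(s_0, k_6) = 0x1435A
s_2 = InvRound(s_1, k_5) = 0x28A4A
s_3 = InvRound(s_2, k_4) = 0x09BD6
s_4 = InvRound(s_3, k_3) = 0xFDF92
s_5 = InvRound(s_4, k_2) = 0x4AEF5
s_6 = InvRound(s_5, k_1) = 0xF72E4
s_7 = InvRound(s_6, k_0) = 0x5B0BD

0x5B0BD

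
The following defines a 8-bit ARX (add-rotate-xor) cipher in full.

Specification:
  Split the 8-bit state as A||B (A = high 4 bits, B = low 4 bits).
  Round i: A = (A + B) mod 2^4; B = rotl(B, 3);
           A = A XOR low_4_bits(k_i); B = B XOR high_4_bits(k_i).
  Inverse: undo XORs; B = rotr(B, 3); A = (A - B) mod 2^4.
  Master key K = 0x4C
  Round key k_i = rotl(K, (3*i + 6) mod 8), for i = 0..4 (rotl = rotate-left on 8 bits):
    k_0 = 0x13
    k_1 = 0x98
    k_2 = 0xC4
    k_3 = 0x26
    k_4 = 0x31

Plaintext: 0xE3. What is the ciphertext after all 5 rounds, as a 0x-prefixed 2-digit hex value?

s_0 = plaintext = 0xE3
s_1 = Round(s_0, k_0) = 0x28
s_2 = Round(s_1, k_1) = 0x2D
s_3 = Round(s_2, k_2) = 0xB2
s_4 = Round(s_3, k_3) = 0xB3
s_5 = Round(s_4, k_4) = 0xFA

0xFA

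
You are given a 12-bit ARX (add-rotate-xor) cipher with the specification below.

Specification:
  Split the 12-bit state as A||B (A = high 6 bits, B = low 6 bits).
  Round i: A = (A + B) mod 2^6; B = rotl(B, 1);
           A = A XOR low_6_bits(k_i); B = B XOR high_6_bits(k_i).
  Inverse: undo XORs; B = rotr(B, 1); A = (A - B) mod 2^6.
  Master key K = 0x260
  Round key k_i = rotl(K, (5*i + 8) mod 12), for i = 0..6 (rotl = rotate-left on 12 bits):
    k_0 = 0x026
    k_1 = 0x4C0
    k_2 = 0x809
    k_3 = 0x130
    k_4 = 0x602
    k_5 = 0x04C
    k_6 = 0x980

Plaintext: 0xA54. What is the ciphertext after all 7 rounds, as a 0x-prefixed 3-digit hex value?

s_0 = plaintext = 0xA54
s_1 = Round(s_0, k_0) = 0x6E8
s_2 = Round(s_1, k_1) = 0x0C2
s_3 = Round(s_2, k_2) = 0x324
s_4 = Round(s_3, k_3) = 0x00D
s_5 = Round(s_4, k_4) = 0x3C2
s_6 = Round(s_5, k_5) = 0x745
s_7 = Round(s_6, k_6) = 0x8AC

0x8AC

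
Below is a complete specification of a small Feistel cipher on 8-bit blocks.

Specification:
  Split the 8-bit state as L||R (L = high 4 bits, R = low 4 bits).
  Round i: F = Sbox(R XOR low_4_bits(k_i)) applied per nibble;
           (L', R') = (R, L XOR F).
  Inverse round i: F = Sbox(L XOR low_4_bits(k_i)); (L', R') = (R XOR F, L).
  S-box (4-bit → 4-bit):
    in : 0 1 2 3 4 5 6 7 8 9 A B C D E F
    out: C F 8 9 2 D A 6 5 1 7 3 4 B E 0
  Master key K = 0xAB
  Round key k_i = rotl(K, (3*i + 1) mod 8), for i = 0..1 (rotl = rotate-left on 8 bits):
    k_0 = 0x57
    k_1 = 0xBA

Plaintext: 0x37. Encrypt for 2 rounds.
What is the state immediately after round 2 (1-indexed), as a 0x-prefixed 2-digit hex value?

s_0 = plaintext = 0x37
s_1 = Round(s_0, k_0) = 0x7F
s_2 = Round(s_1, k_1) = 0xFA

0xFA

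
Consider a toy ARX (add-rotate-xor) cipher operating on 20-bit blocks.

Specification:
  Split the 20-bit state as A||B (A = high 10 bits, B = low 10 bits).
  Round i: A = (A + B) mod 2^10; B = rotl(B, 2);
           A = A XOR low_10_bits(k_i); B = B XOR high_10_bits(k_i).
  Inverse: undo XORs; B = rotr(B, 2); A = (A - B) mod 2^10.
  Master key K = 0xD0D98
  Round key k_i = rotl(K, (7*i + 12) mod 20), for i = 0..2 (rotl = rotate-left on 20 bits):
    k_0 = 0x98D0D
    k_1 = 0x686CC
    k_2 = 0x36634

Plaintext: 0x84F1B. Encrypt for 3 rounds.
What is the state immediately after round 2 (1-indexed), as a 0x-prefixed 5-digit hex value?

0x38D93

s_0 = plaintext = 0x84F1B
s_1 = Round(s_0, k_0) = 0x08E0C
s_2 = Round(s_1, k_1) = 0x38D93
s_3 = Round(s_2, k_2) = 0x10A94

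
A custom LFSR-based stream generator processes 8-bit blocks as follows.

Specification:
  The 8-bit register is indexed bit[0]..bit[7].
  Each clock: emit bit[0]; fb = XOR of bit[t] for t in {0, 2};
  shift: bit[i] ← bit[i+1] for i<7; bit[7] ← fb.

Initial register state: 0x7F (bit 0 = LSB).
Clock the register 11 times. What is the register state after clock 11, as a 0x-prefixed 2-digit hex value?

0x0C

reg_0 = 0x7F
clock 1: out=1, reg = 0x3F
clock 2: out=1, reg = 0x1F
clock 3: out=1, reg = 0x0F
clock 4: out=1, reg = 0x07
clock 5: out=1, reg = 0x03
clock 6: out=1, reg = 0x81
clock 7: out=1, reg = 0xC0
clock 8: out=0, reg = 0x60
clock 9: out=0, reg = 0x30
clock 10: out=0, reg = 0x18
clock 11: out=0, reg = 0x0C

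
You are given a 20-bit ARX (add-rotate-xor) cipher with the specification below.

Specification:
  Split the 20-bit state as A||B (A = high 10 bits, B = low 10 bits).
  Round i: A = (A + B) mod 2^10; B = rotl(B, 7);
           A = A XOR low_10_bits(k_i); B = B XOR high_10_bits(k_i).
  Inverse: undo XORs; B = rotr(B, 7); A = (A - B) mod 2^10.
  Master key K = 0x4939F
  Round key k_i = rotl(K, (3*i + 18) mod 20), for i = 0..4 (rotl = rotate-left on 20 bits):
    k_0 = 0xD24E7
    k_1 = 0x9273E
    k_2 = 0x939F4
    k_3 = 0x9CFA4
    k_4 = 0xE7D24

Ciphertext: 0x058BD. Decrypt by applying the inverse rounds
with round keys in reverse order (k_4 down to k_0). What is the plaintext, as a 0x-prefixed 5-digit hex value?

0x5D49A

s_0 = ciphertext = 0x058BD
s_1 = InvRound(s_0, k_4) = 0x07116
s_2 = InvRound(s_1, k_3) = 0x22B2E
s_3 = InvRound(s_2, k_2) = 0x9F302
s_4 = InvRound(s_3, k_1) = 0xBA25A
s_5 = InvRound(s_4, k_0) = 0x5D49A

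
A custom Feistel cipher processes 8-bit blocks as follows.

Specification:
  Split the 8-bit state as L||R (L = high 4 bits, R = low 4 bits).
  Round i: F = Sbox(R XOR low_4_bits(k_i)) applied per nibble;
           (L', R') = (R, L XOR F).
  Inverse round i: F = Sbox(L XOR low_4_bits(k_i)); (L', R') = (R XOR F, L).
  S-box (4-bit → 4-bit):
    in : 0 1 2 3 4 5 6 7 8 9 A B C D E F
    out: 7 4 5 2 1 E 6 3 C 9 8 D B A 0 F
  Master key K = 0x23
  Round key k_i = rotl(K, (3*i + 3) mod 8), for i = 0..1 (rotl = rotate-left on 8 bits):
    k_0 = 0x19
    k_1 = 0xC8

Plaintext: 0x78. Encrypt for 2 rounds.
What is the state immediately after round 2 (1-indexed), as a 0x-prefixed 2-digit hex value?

0x35

s_0 = plaintext = 0x78
s_1 = Round(s_0, k_0) = 0x83
s_2 = Round(s_1, k_1) = 0x35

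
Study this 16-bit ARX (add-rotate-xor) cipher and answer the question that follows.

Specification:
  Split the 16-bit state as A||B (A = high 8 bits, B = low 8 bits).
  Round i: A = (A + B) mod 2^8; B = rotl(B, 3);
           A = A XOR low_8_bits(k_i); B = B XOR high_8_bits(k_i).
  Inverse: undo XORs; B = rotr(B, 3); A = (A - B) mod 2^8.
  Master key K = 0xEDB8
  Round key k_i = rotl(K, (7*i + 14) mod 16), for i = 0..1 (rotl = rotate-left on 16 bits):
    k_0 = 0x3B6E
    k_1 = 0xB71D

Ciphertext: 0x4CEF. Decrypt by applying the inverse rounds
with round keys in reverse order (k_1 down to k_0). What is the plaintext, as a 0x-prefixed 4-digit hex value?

0x2206

s_0 = ciphertext = 0x4CEF
s_1 = InvRound(s_0, k_1) = 0x460B
s_2 = InvRound(s_1, k_0) = 0x2206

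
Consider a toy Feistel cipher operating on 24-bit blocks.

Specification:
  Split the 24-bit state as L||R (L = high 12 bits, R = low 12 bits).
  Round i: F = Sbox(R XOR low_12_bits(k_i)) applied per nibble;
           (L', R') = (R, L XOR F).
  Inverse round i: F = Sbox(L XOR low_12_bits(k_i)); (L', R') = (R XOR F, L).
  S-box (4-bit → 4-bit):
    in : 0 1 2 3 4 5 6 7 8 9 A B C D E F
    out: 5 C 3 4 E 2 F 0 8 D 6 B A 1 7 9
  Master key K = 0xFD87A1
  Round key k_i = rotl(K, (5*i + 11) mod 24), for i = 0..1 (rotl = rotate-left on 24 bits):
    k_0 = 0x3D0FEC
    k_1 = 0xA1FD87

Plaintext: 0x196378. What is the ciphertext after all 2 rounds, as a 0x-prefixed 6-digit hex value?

s_0 = plaintext = 0x196378
s_1 = Round(s_0, k_0) = 0x378B48
s_2 = Round(s_1, k_1) = 0xB48CD1

0xB48CD1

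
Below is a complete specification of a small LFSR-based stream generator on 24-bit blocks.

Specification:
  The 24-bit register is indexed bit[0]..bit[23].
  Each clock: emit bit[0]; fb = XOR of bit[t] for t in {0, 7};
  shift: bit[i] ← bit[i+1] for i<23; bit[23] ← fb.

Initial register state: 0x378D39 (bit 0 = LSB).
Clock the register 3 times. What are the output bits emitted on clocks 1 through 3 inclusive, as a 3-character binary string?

100

reg_0 = 0x378D39
clock 1: out=1, reg = 0x9BC69C
clock 2: out=0, reg = 0xCDE34E
clock 3: out=0, reg = 0x66F1A7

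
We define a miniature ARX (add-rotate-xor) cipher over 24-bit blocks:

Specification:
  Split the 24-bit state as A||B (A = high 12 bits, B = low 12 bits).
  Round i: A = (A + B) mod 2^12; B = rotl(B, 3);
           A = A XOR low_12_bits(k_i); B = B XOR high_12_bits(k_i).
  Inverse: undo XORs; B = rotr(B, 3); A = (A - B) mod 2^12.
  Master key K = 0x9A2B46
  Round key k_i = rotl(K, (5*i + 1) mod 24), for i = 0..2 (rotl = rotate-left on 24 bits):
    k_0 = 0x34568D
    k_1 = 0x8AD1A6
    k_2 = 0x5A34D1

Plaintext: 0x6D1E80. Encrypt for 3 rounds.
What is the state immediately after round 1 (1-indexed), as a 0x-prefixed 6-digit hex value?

0x3DC742

s_0 = plaintext = 0x6D1E80
s_1 = Round(s_0, k_0) = 0x3DC742
s_2 = Round(s_1, k_1) = 0xAB82BE
s_3 = Round(s_2, k_2) = 0x9A7052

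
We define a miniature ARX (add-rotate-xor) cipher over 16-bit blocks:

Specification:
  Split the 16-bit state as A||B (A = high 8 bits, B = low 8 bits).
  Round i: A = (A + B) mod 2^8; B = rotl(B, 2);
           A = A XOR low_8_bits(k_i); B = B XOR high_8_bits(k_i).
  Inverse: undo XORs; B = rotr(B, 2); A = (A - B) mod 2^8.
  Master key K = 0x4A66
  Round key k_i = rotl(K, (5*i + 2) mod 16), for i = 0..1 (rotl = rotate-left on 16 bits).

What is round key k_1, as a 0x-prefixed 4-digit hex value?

0x3325

K = 0x4A66
k_0 = rotl(K, (5*0+2) mod 16) = rotl(K, 2) = 0x2999
k_1 = rotl(K, (5*1+2) mod 16) = rotl(K, 7) = 0x3325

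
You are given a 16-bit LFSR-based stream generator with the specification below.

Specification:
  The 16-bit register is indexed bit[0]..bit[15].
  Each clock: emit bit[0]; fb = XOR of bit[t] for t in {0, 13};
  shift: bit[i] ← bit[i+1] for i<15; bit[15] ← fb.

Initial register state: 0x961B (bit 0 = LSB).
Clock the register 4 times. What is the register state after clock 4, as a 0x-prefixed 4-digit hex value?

reg_0 = 0x961B
clock 1: out=1, reg = 0xCB0D
clock 2: out=1, reg = 0xE586
clock 3: out=0, reg = 0xF2C3
clock 4: out=1, reg = 0x7961

0x7961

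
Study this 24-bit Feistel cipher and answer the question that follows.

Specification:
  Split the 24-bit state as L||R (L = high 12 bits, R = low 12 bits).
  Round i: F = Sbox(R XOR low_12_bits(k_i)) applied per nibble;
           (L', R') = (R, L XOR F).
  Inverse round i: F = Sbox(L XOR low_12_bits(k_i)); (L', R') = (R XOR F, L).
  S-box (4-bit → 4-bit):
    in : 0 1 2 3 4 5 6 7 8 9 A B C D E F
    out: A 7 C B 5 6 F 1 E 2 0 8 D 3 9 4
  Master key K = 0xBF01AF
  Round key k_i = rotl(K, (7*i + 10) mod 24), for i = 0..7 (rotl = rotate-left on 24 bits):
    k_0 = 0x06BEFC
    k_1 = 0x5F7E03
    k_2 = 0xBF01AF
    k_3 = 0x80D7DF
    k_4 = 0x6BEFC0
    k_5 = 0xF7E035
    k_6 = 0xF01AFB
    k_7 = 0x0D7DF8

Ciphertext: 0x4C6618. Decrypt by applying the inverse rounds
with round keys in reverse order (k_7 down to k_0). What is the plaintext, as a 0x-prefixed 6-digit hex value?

0x330DBD

s_0 = ciphertext = 0x4C6618
s_1 = InvRound(s_0, k_7) = 0x4A14C6
s_2 = InvRound(s_1, k_6) = 0xDA64A1
s_3 = InvRound(s_2, k_5) = 0x78ADA6
s_4 = InvRound(s_3, k_4) = 0x3F678A
s_5 = InvRound(s_4, k_3) = 0x2483F6
s_6 = InvRound(s_5, k_2) = 0x867248
s_7 = InvRound(s_6, k_1) = 0xDBD867
s_8 = InvRound(s_7, k_0) = 0x330DBD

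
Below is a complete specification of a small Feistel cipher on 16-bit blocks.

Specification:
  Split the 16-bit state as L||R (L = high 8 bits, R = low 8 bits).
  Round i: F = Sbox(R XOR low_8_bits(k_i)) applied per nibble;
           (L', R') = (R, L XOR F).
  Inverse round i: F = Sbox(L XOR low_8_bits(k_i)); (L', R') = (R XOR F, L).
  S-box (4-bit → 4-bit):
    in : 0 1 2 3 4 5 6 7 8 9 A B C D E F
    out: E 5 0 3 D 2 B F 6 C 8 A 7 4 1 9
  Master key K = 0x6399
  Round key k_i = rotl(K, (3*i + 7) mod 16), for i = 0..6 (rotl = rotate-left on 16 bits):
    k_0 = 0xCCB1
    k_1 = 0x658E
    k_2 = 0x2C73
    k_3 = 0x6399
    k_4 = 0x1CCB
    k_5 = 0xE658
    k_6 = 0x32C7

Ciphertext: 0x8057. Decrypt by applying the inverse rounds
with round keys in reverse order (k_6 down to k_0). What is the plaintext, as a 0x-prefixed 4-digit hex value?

s_0 = ciphertext = 0x8057
s_1 = InvRound(s_0, k_6) = 0x8880
s_2 = InvRound(s_1, k_5) = 0xCE88
s_3 = InvRound(s_2, k_4) = 0x6ACE
s_4 = InvRound(s_3, k_3) = 0x5D6A
s_5 = InvRound(s_4, k_2) = 0x6B5D
s_6 = InvRound(s_5, k_1) = 0x4F6B
s_7 = InvRound(s_6, k_0) = 0xFA4F

0xFA4F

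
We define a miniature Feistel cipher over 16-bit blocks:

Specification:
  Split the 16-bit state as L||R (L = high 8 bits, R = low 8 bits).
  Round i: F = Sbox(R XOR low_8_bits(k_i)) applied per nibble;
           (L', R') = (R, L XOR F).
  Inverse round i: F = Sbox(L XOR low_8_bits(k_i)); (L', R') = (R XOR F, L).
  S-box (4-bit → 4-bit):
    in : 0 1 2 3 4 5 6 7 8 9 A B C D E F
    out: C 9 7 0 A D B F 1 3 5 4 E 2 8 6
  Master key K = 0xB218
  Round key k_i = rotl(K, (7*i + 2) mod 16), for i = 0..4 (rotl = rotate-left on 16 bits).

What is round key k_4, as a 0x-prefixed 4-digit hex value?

K = 0xB218
k_0 = rotl(K, (7*0+2) mod 16) = rotl(K, 2) = 0xC862
k_1 = rotl(K, (7*1+2) mod 16) = rotl(K, 9) = 0x3164
k_2 = rotl(K, (7*2+2) mod 16) = rotl(K, 0) = 0xB218
k_3 = rotl(K, (7*3+2) mod 16) = rotl(K, 7) = 0x0C59
k_4 = rotl(K, (7*4+2) mod 16) = rotl(K, 14) = 0x2C86

0x2C86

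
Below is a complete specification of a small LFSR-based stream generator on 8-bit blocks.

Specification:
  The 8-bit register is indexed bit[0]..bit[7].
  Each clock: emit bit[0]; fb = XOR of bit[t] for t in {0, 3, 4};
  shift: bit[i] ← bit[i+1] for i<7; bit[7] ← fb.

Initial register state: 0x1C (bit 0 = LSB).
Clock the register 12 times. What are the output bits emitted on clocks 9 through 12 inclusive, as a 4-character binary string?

0111

reg_0 = 0x1C
clock 1: out=0, reg = 0x0E
clock 2: out=0, reg = 0x87
clock 3: out=1, reg = 0xC3
clock 4: out=1, reg = 0xE1
clock 5: out=1, reg = 0xF0
clock 6: out=0, reg = 0xF8
clock 7: out=0, reg = 0x7C
clock 8: out=0, reg = 0x3E
clock 9: out=0, reg = 0x1F
clock 10: out=1, reg = 0x8F
clock 11: out=1, reg = 0x47
clock 12: out=1, reg = 0xA3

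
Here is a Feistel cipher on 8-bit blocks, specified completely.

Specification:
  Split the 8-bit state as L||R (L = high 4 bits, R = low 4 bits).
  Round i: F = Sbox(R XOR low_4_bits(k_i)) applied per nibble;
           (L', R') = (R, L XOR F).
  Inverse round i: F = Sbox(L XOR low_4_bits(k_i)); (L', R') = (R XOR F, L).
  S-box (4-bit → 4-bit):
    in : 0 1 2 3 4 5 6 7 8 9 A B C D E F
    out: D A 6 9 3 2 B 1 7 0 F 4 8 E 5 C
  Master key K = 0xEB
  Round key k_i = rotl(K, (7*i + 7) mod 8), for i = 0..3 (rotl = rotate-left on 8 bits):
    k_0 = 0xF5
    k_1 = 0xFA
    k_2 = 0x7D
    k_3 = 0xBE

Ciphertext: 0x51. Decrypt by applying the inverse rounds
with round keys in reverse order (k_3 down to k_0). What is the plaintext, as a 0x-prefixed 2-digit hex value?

s_0 = ciphertext = 0x51
s_1 = InvRound(s_0, k_3) = 0x55
s_2 = InvRound(s_1, k_2) = 0x25
s_3 = InvRound(s_2, k_1) = 0x22
s_4 = InvRound(s_3, k_0) = 0x32

0x32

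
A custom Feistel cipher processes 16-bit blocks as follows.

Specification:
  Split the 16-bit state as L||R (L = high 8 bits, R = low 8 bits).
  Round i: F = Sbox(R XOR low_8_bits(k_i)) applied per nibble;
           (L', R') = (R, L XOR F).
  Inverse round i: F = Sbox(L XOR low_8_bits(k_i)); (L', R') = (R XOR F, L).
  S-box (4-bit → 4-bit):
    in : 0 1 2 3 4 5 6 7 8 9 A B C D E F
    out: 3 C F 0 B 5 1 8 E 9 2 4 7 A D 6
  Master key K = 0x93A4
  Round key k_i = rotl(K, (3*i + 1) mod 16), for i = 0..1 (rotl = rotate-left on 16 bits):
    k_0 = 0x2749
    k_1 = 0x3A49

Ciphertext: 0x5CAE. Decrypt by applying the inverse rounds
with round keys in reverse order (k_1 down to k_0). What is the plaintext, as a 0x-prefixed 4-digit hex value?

0xA36B

s_0 = ciphertext = 0x5CAE
s_1 = InvRound(s_0, k_1) = 0x6B5C
s_2 = InvRound(s_1, k_0) = 0xA36B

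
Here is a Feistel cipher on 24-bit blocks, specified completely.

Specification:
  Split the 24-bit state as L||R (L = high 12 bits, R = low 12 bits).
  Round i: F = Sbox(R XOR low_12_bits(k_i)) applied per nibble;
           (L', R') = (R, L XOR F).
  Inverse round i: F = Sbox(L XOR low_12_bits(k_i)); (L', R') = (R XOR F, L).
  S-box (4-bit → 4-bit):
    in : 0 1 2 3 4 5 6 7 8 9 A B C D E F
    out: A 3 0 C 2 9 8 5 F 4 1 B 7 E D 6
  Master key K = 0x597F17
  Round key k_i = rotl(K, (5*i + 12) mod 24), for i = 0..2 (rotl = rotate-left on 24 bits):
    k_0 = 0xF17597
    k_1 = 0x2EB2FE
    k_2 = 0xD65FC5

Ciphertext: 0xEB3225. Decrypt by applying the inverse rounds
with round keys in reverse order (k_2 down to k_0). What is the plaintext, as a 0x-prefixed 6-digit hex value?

s_0 = ciphertext = 0xEB3225
s_1 = InvRound(s_0, k_2) = 0x17DEB3
s_2 = InvRound(s_1, k_1) = 0x24F17D
s_3 = InvRound(s_2, k_0) = 0x49224F

0x49224F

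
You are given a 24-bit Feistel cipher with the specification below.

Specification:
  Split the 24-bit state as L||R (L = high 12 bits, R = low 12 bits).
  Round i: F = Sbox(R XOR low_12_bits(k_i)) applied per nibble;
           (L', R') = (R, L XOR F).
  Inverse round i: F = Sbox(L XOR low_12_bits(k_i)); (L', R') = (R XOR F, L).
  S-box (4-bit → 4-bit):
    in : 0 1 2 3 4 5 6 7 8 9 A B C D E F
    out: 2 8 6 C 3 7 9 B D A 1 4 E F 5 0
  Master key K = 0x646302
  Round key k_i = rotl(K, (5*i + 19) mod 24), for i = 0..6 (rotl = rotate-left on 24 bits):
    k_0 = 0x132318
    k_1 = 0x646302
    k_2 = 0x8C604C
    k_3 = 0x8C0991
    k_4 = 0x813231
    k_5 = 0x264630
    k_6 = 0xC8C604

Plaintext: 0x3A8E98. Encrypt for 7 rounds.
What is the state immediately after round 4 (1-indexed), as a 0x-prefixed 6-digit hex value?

0x9E0C9D

s_0 = plaintext = 0x3A8E98
s_1 = Round(s_0, k_0) = 0xE98C7A
s_2 = Round(s_1, k_1) = 0xC7AE25
s_3 = Round(s_2, k_2) = 0xE259E0
s_4 = Round(s_3, k_3) = 0x9E0C9D
s_5 = Round(s_4, k_4) = 0xC9DCFE
s_6 = Round(s_5, k_5) = 0xCFED78
s_7 = Round(s_6, k_6) = 0xD78840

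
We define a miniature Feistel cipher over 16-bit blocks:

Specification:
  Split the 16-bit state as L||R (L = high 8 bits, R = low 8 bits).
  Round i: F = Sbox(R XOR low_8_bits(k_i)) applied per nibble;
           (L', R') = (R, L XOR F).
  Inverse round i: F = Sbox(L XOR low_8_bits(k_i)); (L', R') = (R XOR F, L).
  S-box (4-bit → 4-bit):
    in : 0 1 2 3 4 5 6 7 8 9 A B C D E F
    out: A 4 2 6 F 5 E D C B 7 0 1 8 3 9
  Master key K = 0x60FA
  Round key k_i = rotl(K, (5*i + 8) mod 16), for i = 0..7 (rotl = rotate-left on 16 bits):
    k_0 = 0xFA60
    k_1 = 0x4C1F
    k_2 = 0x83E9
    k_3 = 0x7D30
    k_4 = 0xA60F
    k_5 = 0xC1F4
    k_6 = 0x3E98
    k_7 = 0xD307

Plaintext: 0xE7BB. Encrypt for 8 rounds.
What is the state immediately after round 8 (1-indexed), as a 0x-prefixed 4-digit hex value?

s_0 = plaintext = 0xE7BB
s_1 = Round(s_0, k_0) = 0xBB67
s_2 = Round(s_1, k_1) = 0x6767
s_3 = Round(s_2, k_2) = 0x67A4
s_4 = Round(s_3, k_3) = 0xA4D8
s_5 = Round(s_4, k_4) = 0xD829
s_6 = Round(s_5, k_5) = 0x2950
s_7 = Round(s_6, k_6) = 0x5035
s_8 = Round(s_7, k_7) = 0x3532

0x3532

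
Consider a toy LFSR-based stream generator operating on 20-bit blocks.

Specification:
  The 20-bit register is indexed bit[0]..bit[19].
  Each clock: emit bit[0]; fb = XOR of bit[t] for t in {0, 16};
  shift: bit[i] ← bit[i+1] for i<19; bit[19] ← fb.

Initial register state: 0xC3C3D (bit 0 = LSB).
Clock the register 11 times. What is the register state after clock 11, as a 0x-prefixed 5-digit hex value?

0xC4387

reg_0 = 0xC3C3D
clock 1: out=1, reg = 0xE1E1E
clock 2: out=0, reg = 0x70F0F
clock 3: out=1, reg = 0x38787
clock 4: out=1, reg = 0x1C3C3
clock 5: out=1, reg = 0x0E1E1
clock 6: out=1, reg = 0x870F0
clock 7: out=0, reg = 0x43878
clock 8: out=0, reg = 0x21C3C
clock 9: out=0, reg = 0x10E1E
clock 10: out=0, reg = 0x8870F
clock 11: out=1, reg = 0xC4387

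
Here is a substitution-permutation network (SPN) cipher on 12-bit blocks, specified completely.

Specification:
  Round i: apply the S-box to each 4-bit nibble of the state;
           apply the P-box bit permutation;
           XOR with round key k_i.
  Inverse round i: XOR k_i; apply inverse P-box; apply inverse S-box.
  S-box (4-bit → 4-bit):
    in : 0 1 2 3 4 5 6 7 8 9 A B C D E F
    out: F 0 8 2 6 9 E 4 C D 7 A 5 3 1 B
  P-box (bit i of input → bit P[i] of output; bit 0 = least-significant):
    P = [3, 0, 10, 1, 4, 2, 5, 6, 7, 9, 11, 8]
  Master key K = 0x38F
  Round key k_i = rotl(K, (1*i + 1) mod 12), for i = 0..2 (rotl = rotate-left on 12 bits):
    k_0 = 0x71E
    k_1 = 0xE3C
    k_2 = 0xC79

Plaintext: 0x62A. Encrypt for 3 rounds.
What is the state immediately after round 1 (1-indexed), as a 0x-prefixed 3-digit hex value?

s_0 = plaintext = 0x62A
s_1 = Round(s_0, k_0) = 0x857
s_2 = Round(s_1, k_1) = 0x36C
s_3 = Round(s_2, k_2) = 0xA15

0x857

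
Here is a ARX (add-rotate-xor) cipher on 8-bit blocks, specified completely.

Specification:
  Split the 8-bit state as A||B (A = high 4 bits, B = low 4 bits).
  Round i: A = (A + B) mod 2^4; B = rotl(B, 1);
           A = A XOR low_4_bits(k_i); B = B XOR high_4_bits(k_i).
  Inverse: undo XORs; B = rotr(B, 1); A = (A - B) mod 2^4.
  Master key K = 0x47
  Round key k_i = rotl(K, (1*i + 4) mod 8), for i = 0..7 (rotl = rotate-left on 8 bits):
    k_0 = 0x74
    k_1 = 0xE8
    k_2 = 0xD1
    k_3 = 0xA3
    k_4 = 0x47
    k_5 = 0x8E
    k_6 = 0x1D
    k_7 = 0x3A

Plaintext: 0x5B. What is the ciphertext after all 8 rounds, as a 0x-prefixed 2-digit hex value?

s_0 = plaintext = 0x5B
s_1 = Round(s_0, k_0) = 0x40
s_2 = Round(s_1, k_1) = 0xCE
s_3 = Round(s_2, k_2) = 0xB0
s_4 = Round(s_3, k_3) = 0x8A
s_5 = Round(s_4, k_4) = 0x51
s_6 = Round(s_5, k_5) = 0x8A
s_7 = Round(s_6, k_6) = 0xF4
s_8 = Round(s_7, k_7) = 0x9B

0x9B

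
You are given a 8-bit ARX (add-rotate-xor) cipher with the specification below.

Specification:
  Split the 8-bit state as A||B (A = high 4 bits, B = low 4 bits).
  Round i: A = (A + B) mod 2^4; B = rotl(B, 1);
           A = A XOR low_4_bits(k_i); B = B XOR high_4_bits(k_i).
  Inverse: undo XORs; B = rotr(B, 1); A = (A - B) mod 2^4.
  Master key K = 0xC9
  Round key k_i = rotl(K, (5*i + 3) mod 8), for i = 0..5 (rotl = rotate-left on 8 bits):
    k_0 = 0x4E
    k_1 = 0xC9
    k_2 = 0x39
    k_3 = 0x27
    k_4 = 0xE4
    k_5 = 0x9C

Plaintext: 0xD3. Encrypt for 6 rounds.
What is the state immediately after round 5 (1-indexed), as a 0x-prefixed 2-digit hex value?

s_0 = plaintext = 0xD3
s_1 = Round(s_0, k_0) = 0xE2
s_2 = Round(s_1, k_1) = 0x98
s_3 = Round(s_2, k_2) = 0x82
s_4 = Round(s_3, k_3) = 0xD6
s_5 = Round(s_4, k_4) = 0x72
s_6 = Round(s_5, k_5) = 0x5D

0x72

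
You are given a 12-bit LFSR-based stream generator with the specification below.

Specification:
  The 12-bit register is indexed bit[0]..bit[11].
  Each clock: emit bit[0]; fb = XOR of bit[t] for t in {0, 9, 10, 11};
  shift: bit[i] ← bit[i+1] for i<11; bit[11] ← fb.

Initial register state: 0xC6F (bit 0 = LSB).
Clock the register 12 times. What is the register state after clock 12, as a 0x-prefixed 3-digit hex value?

0x26D

reg_0 = 0xC6F
clock 1: out=1, reg = 0xE37
clock 2: out=1, reg = 0x71B
clock 3: out=1, reg = 0xB8D
clock 4: out=1, reg = 0xDC6
clock 5: out=0, reg = 0x6E3
clock 6: out=1, reg = 0xB71
clock 7: out=1, reg = 0xDB8
clock 8: out=0, reg = 0x6DC
clock 9: out=0, reg = 0x36E
clock 10: out=0, reg = 0x9B7
clock 11: out=1, reg = 0x4DB
clock 12: out=1, reg = 0x26D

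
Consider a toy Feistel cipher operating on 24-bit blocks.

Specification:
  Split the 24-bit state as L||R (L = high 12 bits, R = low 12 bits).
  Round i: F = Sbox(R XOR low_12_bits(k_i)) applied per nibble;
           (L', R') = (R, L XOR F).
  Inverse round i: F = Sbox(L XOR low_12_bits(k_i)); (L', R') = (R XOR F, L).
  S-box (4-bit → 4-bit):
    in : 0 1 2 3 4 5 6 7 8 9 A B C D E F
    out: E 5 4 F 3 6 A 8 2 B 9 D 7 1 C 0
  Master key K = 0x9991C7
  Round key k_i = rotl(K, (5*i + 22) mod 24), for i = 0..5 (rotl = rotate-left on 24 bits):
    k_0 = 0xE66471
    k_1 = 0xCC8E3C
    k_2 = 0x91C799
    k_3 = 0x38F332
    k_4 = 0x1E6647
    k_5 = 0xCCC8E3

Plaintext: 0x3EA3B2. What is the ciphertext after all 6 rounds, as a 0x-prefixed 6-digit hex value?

0xC8D10E

s_0 = plaintext = 0x3EA3B2
s_1 = Round(s_0, k_0) = 0x3B2B95
s_2 = Round(s_1, k_1) = 0xB95529
s_3 = Round(s_2, k_2) = 0x529F4B
s_4 = Round(s_3, k_3) = 0xF4B2A2
s_5 = Round(s_4, k_4) = 0x2A2C8D
s_6 = Round(s_5, k_5) = 0xC8D10E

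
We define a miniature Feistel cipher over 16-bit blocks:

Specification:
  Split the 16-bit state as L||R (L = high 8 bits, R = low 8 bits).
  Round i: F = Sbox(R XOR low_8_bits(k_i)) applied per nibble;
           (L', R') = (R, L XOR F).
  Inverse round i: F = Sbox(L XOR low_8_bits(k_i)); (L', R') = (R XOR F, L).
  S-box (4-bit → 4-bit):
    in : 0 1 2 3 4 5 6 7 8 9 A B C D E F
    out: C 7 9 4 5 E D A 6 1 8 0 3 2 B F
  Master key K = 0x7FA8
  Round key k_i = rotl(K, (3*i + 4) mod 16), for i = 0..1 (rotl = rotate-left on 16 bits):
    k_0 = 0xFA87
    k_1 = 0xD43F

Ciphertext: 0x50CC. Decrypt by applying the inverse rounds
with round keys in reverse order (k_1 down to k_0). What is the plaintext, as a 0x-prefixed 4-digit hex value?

0x4513

s_0 = ciphertext = 0x50CC
s_1 = InvRound(s_0, k_1) = 0x1350
s_2 = InvRound(s_1, k_0) = 0x4513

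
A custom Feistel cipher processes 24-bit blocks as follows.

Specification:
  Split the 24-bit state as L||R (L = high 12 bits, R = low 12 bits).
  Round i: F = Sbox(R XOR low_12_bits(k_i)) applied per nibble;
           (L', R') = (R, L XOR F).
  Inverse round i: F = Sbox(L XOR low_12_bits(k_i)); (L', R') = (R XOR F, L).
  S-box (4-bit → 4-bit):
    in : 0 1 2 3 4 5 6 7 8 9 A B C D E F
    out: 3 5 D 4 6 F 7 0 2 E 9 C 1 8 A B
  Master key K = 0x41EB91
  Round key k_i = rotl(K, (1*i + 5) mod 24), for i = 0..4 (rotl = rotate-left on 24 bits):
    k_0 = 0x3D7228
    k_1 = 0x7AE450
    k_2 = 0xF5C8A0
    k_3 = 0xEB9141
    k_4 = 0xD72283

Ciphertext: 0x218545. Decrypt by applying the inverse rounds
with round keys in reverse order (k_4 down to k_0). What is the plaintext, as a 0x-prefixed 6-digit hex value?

0xEC5E29

s_0 = ciphertext = 0x218545
s_1 = InvRound(s_0, k_4) = 0x6A9218
s_2 = InvRound(s_1, k_3) = 0x2BA6A9
s_3 = InvRound(s_2, k_2) = 0xFF02BA
s_4 = InvRound(s_3, k_1) = 0xE29FF0
s_5 = InvRound(s_4, k_0) = 0xEC5E29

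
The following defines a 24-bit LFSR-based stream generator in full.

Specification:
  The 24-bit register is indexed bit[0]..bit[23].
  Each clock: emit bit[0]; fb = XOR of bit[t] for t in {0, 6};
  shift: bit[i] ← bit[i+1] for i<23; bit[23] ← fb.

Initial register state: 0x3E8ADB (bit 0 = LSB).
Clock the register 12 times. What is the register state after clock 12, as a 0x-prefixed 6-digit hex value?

0x0F03E8

reg_0 = 0x3E8ADB
clock 1: out=1, reg = 0x1F456D
clock 2: out=1, reg = 0x0FA2B6
clock 3: out=0, reg = 0x07D15B
clock 4: out=1, reg = 0x03E8AD
clock 5: out=1, reg = 0x81F456
clock 6: out=0, reg = 0xC0FA2B
clock 7: out=1, reg = 0xE07D15
clock 8: out=1, reg = 0xF03E8A
clock 9: out=0, reg = 0x781F45
clock 10: out=1, reg = 0x3C0FA2
clock 11: out=0, reg = 0x1E07D1
clock 12: out=1, reg = 0x0F03E8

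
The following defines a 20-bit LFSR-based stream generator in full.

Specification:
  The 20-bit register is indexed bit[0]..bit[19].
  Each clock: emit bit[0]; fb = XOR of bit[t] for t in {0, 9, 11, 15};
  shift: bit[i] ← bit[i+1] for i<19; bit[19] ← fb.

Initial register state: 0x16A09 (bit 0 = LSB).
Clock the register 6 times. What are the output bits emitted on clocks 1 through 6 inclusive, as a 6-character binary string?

100100

reg_0 = 0x16A09
clock 1: out=1, reg = 0x8B504
clock 2: out=0, reg = 0xC5A82
clock 3: out=0, reg = 0x62D41
clock 4: out=1, reg = 0x316A0
clock 5: out=0, reg = 0x98B50
clock 6: out=0, reg = 0xCC5A8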